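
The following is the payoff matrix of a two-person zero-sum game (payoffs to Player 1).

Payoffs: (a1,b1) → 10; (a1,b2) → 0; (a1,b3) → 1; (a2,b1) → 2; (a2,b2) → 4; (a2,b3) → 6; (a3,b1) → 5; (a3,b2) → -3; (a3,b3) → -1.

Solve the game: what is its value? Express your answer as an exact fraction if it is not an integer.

10/3

Row minima: a1 → 0, a2 → 2, a3 → -3; maximin = 2.
Column maxima: b1 → 10, b2 → 4, b3 → 6; minimax = 4.
2 ≠ 4, so there is no saddle point; optimal play is mixed.
a3 is strictly dominated by a1, so Player 1 never plays it.
b3 is strictly dominated by b2 (it gives Player 1 strictly more in every row), so Player 2 never plays it.
On the remaining 2×2 (a1, a2 vs b1, b2):
Let Player 1 play a1 with probability p. Expected payoff against b1: 10p + 2(1−p) = 8p + 2; against b2: 0p + 4(1−p) = −4p + 4.
Setting these equal: 8p + 2 = −4p + 4 ⇒ 12p = 2 ⇒ p = 1/6, and the value is (8)·(1/6) + 2 = 10/3.
For Player 2: with q = P(b1), equating a1's and a2's payoffs gives 10q = −2q + 4 ⇒ q = 1/3.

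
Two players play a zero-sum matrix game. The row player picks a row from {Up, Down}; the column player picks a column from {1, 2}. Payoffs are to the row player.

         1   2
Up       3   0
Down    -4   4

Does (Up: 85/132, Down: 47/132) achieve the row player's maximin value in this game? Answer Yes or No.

No

Against 1 this mix gives (85/132)·3 + (47/132)·(-4) = 67/132.
Against 2 this mix gives (85/132)·0 + (47/132)·4 = 47/33.
The column player will play 1, holding the row player to 67/132. Shifting weight toward the row that does better against 1 would raise this floor (the equalizing mix achieves 12/11 against both 1 and 2), so the proposed strategy is not optimal.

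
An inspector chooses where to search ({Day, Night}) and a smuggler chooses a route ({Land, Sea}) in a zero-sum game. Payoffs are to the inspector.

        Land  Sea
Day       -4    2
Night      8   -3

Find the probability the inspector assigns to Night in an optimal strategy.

Row minima: Day → -4, Night → -3; maximin = -3.
Column maxima: Land → 8, Sea → 2; minimax = 2.
-3 ≠ 2, so there is no saddle point; optimal play is mixed.
Let the inspector play Day with probability p. Expected payoff against Land: (-4)p + 8(1−p) = −12p + 8; against Sea: 2p + (-3)(1−p) = 5p − 3.
Setting these equal: −12p + 8 = 5p − 3 ⇒ −17p = -11 ⇒ p = 11/17, and the value is (-12)·(11/17) + 8 = 4/17.
For the smuggler: with q = P(Land), equating Day's and Night's payoffs gives −6q + 2 = 11q − 3 ⇒ q = 5/17.

6/17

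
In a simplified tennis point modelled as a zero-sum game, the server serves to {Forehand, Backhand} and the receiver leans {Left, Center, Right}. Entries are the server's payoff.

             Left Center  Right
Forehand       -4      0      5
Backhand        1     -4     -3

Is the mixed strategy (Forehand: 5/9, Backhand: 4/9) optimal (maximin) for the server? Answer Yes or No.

Yes

Against Left this mix gives (5/9)·(-4) + (4/9)·1 = -16/9.
Against Center this mix gives (5/9)·0 + (4/9)·(-4) = -16/9.
Against Right this mix gives (5/9)·5 + (4/9)·(-3) = 13/9.
All of the receiver's active replies (Left, Center) yield -16/9, and no column does worse for the server. The mix makes the receiver indifferent and guarantees -16/9, so it is optimal.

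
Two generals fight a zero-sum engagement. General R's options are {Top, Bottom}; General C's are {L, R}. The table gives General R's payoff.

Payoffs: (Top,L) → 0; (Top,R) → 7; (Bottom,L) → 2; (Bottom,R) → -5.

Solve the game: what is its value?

Row minima: Top → 0, Bottom → -5; maximin = 0.
Column maxima: L → 2, R → 7; minimax = 2.
0 ≠ 2, so there is no saddle point; optimal play is mixed.
Let General R play Top with probability p. Expected payoff against L: 0p + 2(1−p) = −2p + 2; against R: 7p + (-5)(1−p) = 12p − 5.
Setting these equal: −2p + 2 = 12p − 5 ⇒ −14p = -7 ⇒ p = 1/2, and the value is (-2)·(1/2) + 2 = 1.
For General C: with q = P(L), equating Top's and Bottom's payoffs gives −7q + 7 = 7q − 5 ⇒ q = 6/7.

1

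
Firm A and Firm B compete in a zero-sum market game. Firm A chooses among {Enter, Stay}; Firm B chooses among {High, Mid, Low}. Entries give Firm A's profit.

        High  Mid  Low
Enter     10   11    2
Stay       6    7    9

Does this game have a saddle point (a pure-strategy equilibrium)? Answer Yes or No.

No

Row minima: Enter → 2, Stay → 6; maximin = 6.
Column maxima: High → 10, Mid → 11, Low → 9; minimax = 9.
6 ≠ 9, so no pure-strategy equilibrium exists.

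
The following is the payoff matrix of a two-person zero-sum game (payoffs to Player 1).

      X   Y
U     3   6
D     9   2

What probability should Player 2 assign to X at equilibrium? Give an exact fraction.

2/5

Row minima: U → 3, D → 2; maximin = 3.
Column maxima: X → 9, Y → 6; minimax = 6.
3 ≠ 6, so there is no saddle point; optimal play is mixed.
Let Player 1 play U with probability p. Expected payoff against X: 3p + 9(1−p) = −6p + 9; against Y: 6p + 2(1−p) = 4p + 2.
Setting these equal: −6p + 9 = 4p + 2 ⇒ −10p = -7 ⇒ p = 7/10, and the value is (-6)·(7/10) + 9 = 24/5.
For Player 2: with q = P(X), equating U's and D's payoffs gives −3q + 6 = 7q + 2 ⇒ q = 2/5.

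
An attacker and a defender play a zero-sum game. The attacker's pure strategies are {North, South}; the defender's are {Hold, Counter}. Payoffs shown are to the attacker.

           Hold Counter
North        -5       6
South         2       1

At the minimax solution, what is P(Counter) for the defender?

7/12

Row minima: North → -5, South → 1; maximin = 1.
Column maxima: Hold → 2, Counter → 6; minimax = 2.
1 ≠ 2, so there is no saddle point; optimal play is mixed.
Let the attacker play North with probability p. Expected payoff against Hold: (-5)p + 2(1−p) = −7p + 2; against Counter: 6p + 1(1−p) = 5p + 1.
Setting these equal: −7p + 2 = 5p + 1 ⇒ −12p = -1 ⇒ p = 1/12, and the value is (-7)·(1/12) + 2 = 17/12.
For the defender: with q = P(Hold), equating North's and South's payoffs gives −11q + 6 = q + 1 ⇒ q = 5/12.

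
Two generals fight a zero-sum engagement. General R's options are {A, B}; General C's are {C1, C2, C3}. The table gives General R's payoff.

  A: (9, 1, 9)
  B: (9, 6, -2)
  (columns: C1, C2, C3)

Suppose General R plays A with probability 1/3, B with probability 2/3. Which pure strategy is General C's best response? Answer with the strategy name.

If General C plays C1, General R's expected payoff is (1/3)·9 + (2/3)·9 = 9.
If General C plays C2, General R's expected payoff is (1/3)·1 + (2/3)·6 = 13/3.
If General C plays C3, General R's expected payoff is (1/3)·9 + (2/3)·(-2) = 5/3.
General C minimizes General R's payoff; the smallest is 5/3, so the best response is C3.

C3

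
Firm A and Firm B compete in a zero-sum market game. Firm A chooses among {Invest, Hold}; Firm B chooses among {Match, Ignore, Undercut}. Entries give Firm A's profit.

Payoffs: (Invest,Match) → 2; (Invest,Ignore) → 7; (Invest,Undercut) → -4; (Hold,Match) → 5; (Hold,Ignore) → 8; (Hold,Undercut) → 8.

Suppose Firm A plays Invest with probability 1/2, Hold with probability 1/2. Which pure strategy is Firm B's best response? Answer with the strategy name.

If Firm B plays Match, Firm A's expected payoff is (1/2)·2 + (1/2)·5 = 7/2.
If Firm B plays Ignore, Firm A's expected payoff is (1/2)·7 + (1/2)·8 = 15/2.
If Firm B plays Undercut, Firm A's expected payoff is (1/2)·(-4) + (1/2)·8 = 2.
Firm B minimizes Firm A's payoff; the smallest is 2, so the best response is Undercut.

Undercut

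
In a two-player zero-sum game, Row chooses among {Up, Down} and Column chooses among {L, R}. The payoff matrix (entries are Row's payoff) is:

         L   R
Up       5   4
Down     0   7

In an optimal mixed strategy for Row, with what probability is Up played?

7/8

Row minima: Up → 4, Down → 0; maximin = 4.
Column maxima: L → 5, R → 7; minimax = 5.
4 ≠ 5, so there is no saddle point; optimal play is mixed.
Let Row play Up with probability p. Expected payoff against L: 5p + 0(1−p) = 5p; against R: 4p + 7(1−p) = −3p + 7.
Setting these equal: 5p = −3p + 7 ⇒ 8p = 7 ⇒ p = 7/8, and the value is (5)·(7/8) = 35/8.
For Column: with q = P(L), equating Up's and Down's payoffs gives q + 4 = −7q + 7 ⇒ q = 3/8.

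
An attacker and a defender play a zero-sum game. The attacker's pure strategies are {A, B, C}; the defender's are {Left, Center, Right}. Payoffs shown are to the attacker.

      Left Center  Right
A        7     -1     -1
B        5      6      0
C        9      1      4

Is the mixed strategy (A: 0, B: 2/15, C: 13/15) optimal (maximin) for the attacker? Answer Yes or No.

No

Against Left this mix gives (2/15)·5 + (13/15)·9 = 127/15.
Against Center this mix gives (2/15)·6 + (13/15)·1 = 5/3.
Against Right this mix gives (2/15)·0 + (13/15)·4 = 52/15.
The defender will play Center, holding the attacker to 5/3. Shifting weight toward the row that does better against Center would raise this floor (the equalizing mix achieves 8/3 against both Center and Right), so the proposed strategy is not optimal.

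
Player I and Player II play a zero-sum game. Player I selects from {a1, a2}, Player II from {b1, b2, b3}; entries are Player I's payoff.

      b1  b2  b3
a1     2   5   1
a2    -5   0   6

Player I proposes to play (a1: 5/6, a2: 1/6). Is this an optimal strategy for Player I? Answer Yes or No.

Against b1 this mix gives (5/6)·2 + (1/6)·(-5) = 5/6.
Against b2 this mix gives (5/6)·5 + (1/6)·0 = 25/6.
Against b3 this mix gives (5/6)·1 + (1/6)·6 = 11/6.
Player II will play b1, holding Player I to 5/6. Shifting weight toward the row that does better against b1 would raise this floor (the equalizing mix achieves 17/12 against both b1 and b3), so the proposed strategy is not optimal.

No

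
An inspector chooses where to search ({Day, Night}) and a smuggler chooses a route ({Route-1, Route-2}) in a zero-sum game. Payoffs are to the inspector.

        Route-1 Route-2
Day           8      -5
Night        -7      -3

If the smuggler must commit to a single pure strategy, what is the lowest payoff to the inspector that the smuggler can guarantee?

Column maxima: Route-1 → 8, Route-2 → -3.
The smallest of these is -3.

-3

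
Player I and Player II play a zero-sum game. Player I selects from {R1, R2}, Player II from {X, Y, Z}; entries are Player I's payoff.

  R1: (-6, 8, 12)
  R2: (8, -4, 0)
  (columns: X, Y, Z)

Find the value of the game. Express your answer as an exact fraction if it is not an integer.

Row minima: R1 → -6, R2 → -4; maximin = -4.
Column maxima: X → 8, Y → 8, Z → 12; minimax = 8.
-4 ≠ 8, so there is no saddle point; optimal play is mixed.
Z is strictly dominated by Y (it gives Player I strictly more in every row), so Player II never plays it.
On the remaining 2×2 (R1, R2 vs X, Y):
Let Player I play R1 with probability p. Expected payoff against X: (-6)p + 8(1−p) = −14p + 8; against Y: 8p + (-4)(1−p) = 12p − 4.
Setting these equal: −14p + 8 = 12p − 4 ⇒ −26p = -12 ⇒ p = 6/13, and the value is (-14)·(6/13) + 8 = 20/13.
For Player II: with q = P(X), equating R1's and R2's payoffs gives −14q + 8 = 12q − 4 ⇒ q = 6/13.

20/13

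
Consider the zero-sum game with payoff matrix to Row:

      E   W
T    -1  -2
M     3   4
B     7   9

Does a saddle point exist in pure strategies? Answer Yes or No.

Row minima: T → -2, M → 3, B → 7; maximin = 7.
Column maxima: E → 7, W → 9; minimax = 7.
maximin = minimax = 7, so a saddle point exists.

Yes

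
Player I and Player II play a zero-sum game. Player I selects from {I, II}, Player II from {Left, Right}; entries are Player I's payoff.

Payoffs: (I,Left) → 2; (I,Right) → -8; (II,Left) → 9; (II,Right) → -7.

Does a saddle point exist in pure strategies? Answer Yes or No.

Row minima: I → -8, II → -7; maximin = -7.
Column maxima: Left → 9, Right → -7; minimax = -7.
maximin = minimax = -7, so a saddle point exists.

Yes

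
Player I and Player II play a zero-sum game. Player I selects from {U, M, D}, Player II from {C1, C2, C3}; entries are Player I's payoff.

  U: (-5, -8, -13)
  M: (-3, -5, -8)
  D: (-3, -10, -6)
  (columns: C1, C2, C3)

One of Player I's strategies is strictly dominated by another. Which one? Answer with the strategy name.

U

M gives a strictly higher payoff than U against every column: -3 > -5, -5 > -8, -8 > -13.
So U is strictly dominated and Player I never plays it.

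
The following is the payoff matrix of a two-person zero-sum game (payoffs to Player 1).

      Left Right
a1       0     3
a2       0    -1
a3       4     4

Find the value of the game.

Row minima: a1 → 0, a2 → -1, a3 → 4; maximin = 4.
Column maxima: Left → 4, Right → 4; minimax = 4.
Since maximin = minimax = 4, there is a saddle point and the value is 4.

4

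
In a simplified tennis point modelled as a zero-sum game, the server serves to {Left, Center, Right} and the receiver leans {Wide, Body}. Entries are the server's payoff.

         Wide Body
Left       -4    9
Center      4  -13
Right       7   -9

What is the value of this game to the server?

27/29

Row minima: Left → -4, Center → -13, Right → -9; maximin = -4.
Column maxima: Wide → 7, Body → 9; minimax = 7.
-4 ≠ 7, so there is no saddle point; optimal play is mixed.
Center is strictly dominated by Right, so the server never plays it.
On the remaining 2×2 (Left, Right vs Wide, Body):
Let the server play Left with probability p. Expected payoff against Wide: (-4)p + 7(1−p) = −11p + 7; against Body: 9p + (-9)(1−p) = 18p − 9.
Setting these equal: −11p + 7 = 18p − 9 ⇒ −29p = -16 ⇒ p = 16/29, and the value is (-11)·(16/29) + 7 = 27/29.
For the receiver: with q = P(Wide), equating Left's and Right's payoffs gives −13q + 9 = 16q − 9 ⇒ q = 18/29.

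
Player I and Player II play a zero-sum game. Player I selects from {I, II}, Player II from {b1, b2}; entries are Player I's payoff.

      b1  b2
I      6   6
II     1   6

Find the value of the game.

6

Row minima: I → 6, II → 1; maximin = 6.
Column maxima: b1 → 6, b2 → 6; minimax = 6.
Since maximin = minimax = 6, there is a saddle point and the value is 6.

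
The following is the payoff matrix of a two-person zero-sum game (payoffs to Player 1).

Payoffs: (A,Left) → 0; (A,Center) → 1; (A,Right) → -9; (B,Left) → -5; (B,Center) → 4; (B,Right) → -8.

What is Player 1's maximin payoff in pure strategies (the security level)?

Row minima: A → -9, B → -8.
The best of these is -8.

-8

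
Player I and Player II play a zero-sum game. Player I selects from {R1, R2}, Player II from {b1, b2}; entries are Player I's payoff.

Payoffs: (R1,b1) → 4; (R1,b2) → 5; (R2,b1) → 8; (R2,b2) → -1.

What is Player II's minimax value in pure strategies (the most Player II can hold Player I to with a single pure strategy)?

5

Column maxima: b1 → 8, b2 → 5.
The smallest of these is 5.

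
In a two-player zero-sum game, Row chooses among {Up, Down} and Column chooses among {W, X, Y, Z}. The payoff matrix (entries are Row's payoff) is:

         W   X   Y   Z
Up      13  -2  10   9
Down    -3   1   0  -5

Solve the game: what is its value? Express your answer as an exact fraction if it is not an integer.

Row minima: Up → -2, Down → -5; maximin = -2.
Column maxima: W → 13, X → 1, Y → 10, Z → 9; minimax = 1.
-2 ≠ 1, so there is no saddle point; optimal play is mixed.
W is strictly dominated by Z (it gives Row strictly more in every row), so Column never plays it.
Y is strictly dominated by Z (it gives Row strictly more in every row), so Column never plays it.
On the remaining 2×2 (Up, Down vs X, Z):
Let Row play Up with probability p. Expected payoff against X: (-2)p + 1(1−p) = −3p + 1; against Z: 9p + (-5)(1−p) = 14p − 5.
Setting these equal: −3p + 1 = 14p − 5 ⇒ −17p = -6 ⇒ p = 6/17, and the value is (-3)·(6/17) + 1 = -1/17.
For Column: with q = P(X), equating Up's and Down's payoffs gives −11q + 9 = 6q − 5 ⇒ q = 14/17.

-1/17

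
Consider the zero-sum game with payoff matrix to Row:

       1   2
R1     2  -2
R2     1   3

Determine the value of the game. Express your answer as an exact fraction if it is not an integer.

Row minima: R1 → -2, R2 → 1; maximin = 1.
Column maxima: 1 → 2, 2 → 3; minimax = 2.
1 ≠ 2, so there is no saddle point; optimal play is mixed.
Let Row play R1 with probability p. Expected payoff against 1: 2p + 1(1−p) = p + 1; against 2: (-2)p + 3(1−p) = −5p + 3.
Setting these equal: p + 1 = −5p + 3 ⇒ 6p = 2 ⇒ p = 1/3, and the value is (1)·(1/3) + 1 = 4/3.
For Column: with q = P(1), equating R1's and R2's payoffs gives 4q − 2 = −2q + 3 ⇒ q = 5/6.

4/3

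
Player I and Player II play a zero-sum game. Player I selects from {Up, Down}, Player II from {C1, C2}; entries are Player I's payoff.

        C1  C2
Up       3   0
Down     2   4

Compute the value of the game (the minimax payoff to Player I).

Row minima: Up → 0, Down → 2; maximin = 2.
Column maxima: C1 → 3, C2 → 4; minimax = 3.
2 ≠ 3, so there is no saddle point; optimal play is mixed.
Let Player I play Up with probability p. Expected payoff against C1: 3p + 2(1−p) = p + 2; against C2: 0p + 4(1−p) = −4p + 4.
Setting these equal: p + 2 = −4p + 4 ⇒ 5p = 2 ⇒ p = 2/5, and the value is (1)·(2/5) + 2 = 12/5.
For Player II: with q = P(C1), equating Up's and Down's payoffs gives 3q = −2q + 4 ⇒ q = 4/5.

12/5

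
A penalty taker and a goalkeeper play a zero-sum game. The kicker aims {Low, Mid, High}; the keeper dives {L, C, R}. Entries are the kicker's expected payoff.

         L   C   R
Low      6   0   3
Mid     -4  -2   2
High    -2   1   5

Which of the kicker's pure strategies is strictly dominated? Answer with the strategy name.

Low gives a strictly higher payoff than Mid against every column: 6 > -4, 0 > -2, 3 > 2.
So Mid is strictly dominated and the kicker never plays it.

Mid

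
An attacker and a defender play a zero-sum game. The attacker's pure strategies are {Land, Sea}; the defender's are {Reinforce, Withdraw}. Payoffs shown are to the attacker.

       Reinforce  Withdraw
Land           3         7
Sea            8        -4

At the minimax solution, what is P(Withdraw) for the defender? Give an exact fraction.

Row minima: Land → 3, Sea → -4; maximin = 3.
Column maxima: Reinforce → 8, Withdraw → 7; minimax = 7.
3 ≠ 7, so there is no saddle point; optimal play is mixed.
Let the attacker play Land with probability p. Expected payoff against Reinforce: 3p + 8(1−p) = −5p + 8; against Withdraw: 7p + (-4)(1−p) = 11p − 4.
Setting these equal: −5p + 8 = 11p − 4 ⇒ −16p = -12 ⇒ p = 3/4, and the value is (-5)·(3/4) + 8 = 17/4.
For the defender: with q = P(Reinforce), equating Land's and Sea's payoffs gives −4q + 7 = 12q − 4 ⇒ q = 11/16.

5/16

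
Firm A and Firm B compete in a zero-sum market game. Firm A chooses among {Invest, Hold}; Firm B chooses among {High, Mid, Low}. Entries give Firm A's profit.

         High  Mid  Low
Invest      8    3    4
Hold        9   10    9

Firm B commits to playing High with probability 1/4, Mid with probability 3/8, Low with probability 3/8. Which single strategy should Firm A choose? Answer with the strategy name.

Hold

Expected payoff of Invest: (1/4)·8 + (3/8)·3 + (3/8)·4 = 37/8.
Expected payoff of Hold: (1/4)·9 + (3/8)·10 + (3/8)·9 = 75/8.
The largest is 75/8, so Firm A's best response is Hold.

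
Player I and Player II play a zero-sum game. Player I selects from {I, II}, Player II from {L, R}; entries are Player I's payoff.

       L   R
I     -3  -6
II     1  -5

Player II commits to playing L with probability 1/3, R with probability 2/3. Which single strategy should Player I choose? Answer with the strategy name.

II

Expected payoff of I: (1/3)·(-3) + (2/3)·(-6) = -5.
Expected payoff of II: (1/3)·1 + (2/3)·(-5) = -3.
The largest is -3, so Player I's best response is II.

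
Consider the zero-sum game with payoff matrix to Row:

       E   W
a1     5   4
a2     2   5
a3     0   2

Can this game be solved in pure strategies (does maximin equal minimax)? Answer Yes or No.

No

Row minima: a1 → 4, a2 → 2, a3 → 0; maximin = 4.
Column maxima: E → 5, W → 5; minimax = 5.
4 ≠ 5, so no pure-strategy equilibrium exists.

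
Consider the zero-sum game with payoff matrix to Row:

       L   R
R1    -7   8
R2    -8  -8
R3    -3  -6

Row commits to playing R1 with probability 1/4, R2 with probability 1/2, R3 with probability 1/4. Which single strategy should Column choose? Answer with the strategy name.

If Column plays L, Row's expected payoff is (1/4)·(-7) + (1/2)·(-8) + (1/4)·(-3) = -13/2.
If Column plays R, Row's expected payoff is (1/4)·8 + (1/2)·(-8) + (1/4)·(-6) = -7/2.
Column minimizes Row's payoff; the smallest is -13/2, so the best response is L.

L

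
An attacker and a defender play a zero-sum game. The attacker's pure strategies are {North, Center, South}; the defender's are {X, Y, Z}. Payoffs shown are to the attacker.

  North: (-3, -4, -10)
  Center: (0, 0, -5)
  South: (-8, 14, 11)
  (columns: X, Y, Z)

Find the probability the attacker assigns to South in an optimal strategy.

5/24

Row minima: North → -10, Center → -5, South → -8; maximin = -5.
Column maxima: X → 0, Y → 14, Z → 11; minimax = 0.
-5 ≠ 0, so there is no saddle point; optimal play is mixed.
North is strictly dominated by Center, so the attacker never plays it.
Y is strictly dominated by Z (it gives the attacker strictly more in every row), so the defender never plays it.
On the remaining 2×2 (Center, South vs X, Z):
Let the attacker play Center with probability p. Expected payoff against X: 0p + (-8)(1−p) = 8p − 8; against Z: (-5)p + 11(1−p) = −16p + 11.
Setting these equal: 8p − 8 = −16p + 11 ⇒ 24p = 19 ⇒ p = 19/24, and the value is (8)·(19/24) − 8 = -5/3.
For the defender: with q = P(X), equating Center's and South's payoffs gives 5q − 5 = −19q + 11 ⇒ q = 2/3.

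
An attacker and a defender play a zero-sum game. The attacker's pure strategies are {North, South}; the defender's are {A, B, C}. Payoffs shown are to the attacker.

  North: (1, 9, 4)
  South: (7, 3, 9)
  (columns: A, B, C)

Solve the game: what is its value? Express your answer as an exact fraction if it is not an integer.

5

Row minima: North → 1, South → 3; maximin = 3.
Column maxima: A → 7, B → 9, C → 9; minimax = 7.
3 ≠ 7, so there is no saddle point; optimal play is mixed.
C is strictly dominated by A (it gives the attacker strictly more in every row), so the defender never plays it.
On the remaining 2×2 (North, South vs A, B):
Let the attacker play North with probability p. Expected payoff against A: 1p + 7(1−p) = −6p + 7; against B: 9p + 3(1−p) = 6p + 3.
Setting these equal: −6p + 7 = 6p + 3 ⇒ −12p = -4 ⇒ p = 1/3, and the value is (-6)·(1/3) + 7 = 5.
For the defender: with q = P(A), equating North's and South's payoffs gives −8q + 9 = 4q + 3 ⇒ q = 1/2.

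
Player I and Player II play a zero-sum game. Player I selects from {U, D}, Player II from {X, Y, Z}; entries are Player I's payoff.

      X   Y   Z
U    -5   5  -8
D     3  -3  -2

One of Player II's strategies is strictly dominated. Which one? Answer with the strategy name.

X

Z holds Player I's payoff strictly below X in every row: -8 < -5, -2 < 3.
So X is strictly dominated for Player II.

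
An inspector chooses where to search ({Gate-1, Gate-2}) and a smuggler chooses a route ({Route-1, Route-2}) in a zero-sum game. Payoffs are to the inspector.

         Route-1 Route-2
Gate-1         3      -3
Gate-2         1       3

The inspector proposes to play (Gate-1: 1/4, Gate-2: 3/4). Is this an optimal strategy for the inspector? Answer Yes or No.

Against Route-1 this mix gives (1/4)·3 + (3/4)·1 = 3/2.
Against Route-2 this mix gives (1/4)·(-3) + (3/4)·3 = 3/2.
All of the smuggler's active replies (Route-1, Route-2) yield 3/2, and no column does worse for the inspector. The mix makes the smuggler indifferent and guarantees 3/2, so it is optimal.

Yes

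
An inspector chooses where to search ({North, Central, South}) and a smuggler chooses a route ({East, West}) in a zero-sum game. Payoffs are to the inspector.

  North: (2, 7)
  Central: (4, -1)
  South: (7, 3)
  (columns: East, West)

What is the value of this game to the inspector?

Row minima: North → 2, Central → -1, South → 3; maximin = 3.
Column maxima: East → 7, West → 7; minimax = 7.
3 ≠ 7, so there is no saddle point; optimal play is mixed.
Central is strictly dominated by South, so the inspector never plays it.
On the remaining 2×2 (North, South vs East, West):
Let the inspector play North with probability p. Expected payoff against East: 2p + 7(1−p) = −5p + 7; against West: 7p + 3(1−p) = 4p + 3.
Setting these equal: −5p + 7 = 4p + 3 ⇒ −9p = -4 ⇒ p = 4/9, and the value is (-5)·(4/9) + 7 = 43/9.
For the smuggler: with q = P(East), equating North's and South's payoffs gives −5q + 7 = 4q + 3 ⇒ q = 4/9.

43/9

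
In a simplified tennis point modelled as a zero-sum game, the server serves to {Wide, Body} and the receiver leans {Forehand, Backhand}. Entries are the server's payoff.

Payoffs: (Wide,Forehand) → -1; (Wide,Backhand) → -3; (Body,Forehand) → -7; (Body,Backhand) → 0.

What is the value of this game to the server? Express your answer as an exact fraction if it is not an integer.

-7/3

Row minima: Wide → -3, Body → -7; maximin = -3.
Column maxima: Forehand → -1, Backhand → 0; minimax = -1.
-3 ≠ -1, so there is no saddle point; optimal play is mixed.
Let the server play Wide with probability p. Expected payoff against Forehand: (-1)p + (-7)(1−p) = 6p − 7; against Backhand: (-3)p + 0(1−p) = −3p.
Setting these equal: 6p − 7 = −3p ⇒ 9p = 7 ⇒ p = 7/9, and the value is (6)·(7/9) − 7 = -7/3.
For the receiver: with q = P(Forehand), equating Wide's and Body's payoffs gives 2q − 3 = −7q ⇒ q = 1/3.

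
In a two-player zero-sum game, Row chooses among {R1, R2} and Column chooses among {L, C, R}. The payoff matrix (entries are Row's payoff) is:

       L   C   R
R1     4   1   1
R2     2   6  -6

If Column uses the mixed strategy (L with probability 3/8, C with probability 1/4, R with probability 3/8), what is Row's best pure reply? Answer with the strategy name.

R1

Expected payoff of R1: (3/8)·4 + (1/4)·1 + (3/8)·1 = 17/8.
Expected payoff of R2: (3/8)·2 + (1/4)·6 + (3/8)·(-6) = 0.
The largest is 17/8, so Row's best response is R1.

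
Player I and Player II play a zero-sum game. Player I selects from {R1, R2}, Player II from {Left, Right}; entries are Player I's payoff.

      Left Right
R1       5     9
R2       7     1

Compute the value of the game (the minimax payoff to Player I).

Row minima: R1 → 5, R2 → 1; maximin = 5.
Column maxima: Left → 7, Right → 9; minimax = 7.
5 ≠ 7, so there is no saddle point; optimal play is mixed.
Let Player I play R1 with probability p. Expected payoff against Left: 5p + 7(1−p) = −2p + 7; against Right: 9p + 1(1−p) = 8p + 1.
Setting these equal: −2p + 7 = 8p + 1 ⇒ −10p = -6 ⇒ p = 3/5, and the value is (-2)·(3/5) + 7 = 29/5.
For Player II: with q = P(Left), equating R1's and R2's payoffs gives −4q + 9 = 6q + 1 ⇒ q = 4/5.

29/5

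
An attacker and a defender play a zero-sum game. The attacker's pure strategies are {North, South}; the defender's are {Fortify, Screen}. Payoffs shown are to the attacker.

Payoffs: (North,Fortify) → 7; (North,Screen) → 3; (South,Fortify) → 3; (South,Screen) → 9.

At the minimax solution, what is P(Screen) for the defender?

2/5

Row minima: North → 3, South → 3; maximin = 3.
Column maxima: Fortify → 7, Screen → 9; minimax = 7.
3 ≠ 7, so there is no saddle point; optimal play is mixed.
Let the attacker play North with probability p. Expected payoff against Fortify: 7p + 3(1−p) = 4p + 3; against Screen: 3p + 9(1−p) = −6p + 9.
Setting these equal: 4p + 3 = −6p + 9 ⇒ 10p = 6 ⇒ p = 3/5, and the value is (4)·(3/5) + 3 = 27/5.
For the defender: with q = P(Fortify), equating North's and South's payoffs gives 4q + 3 = −6q + 9 ⇒ q = 3/5.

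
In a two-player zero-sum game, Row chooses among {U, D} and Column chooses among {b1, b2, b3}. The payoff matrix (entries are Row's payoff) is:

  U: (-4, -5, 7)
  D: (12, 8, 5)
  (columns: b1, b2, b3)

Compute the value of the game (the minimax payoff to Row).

Row minima: U → -5, D → 5; maximin = 5.
Column maxima: b1 → 12, b2 → 8, b3 → 7; minimax = 7.
5 ≠ 7, so there is no saddle point; optimal play is mixed.
b1 is strictly dominated by b2 (it gives Row strictly more in every row), so Column never plays it.
On the remaining 2×2 (U, D vs b2, b3):
Let Row play U with probability p. Expected payoff against b2: (-5)p + 8(1−p) = −13p + 8; against b3: 7p + 5(1−p) = 2p + 5.
Setting these equal: −13p + 8 = 2p + 5 ⇒ −15p = -3 ⇒ p = 1/5, and the value is (-13)·(1/5) + 8 = 27/5.
For Column: with q = P(b2), equating U's and D's payoffs gives −12q + 7 = 3q + 5 ⇒ q = 2/15.

27/5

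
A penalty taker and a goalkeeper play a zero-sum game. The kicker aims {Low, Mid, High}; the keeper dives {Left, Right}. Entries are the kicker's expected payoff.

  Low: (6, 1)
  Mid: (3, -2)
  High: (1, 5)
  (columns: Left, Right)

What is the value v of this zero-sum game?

29/9

Row minima: Low → 1, Mid → -2, High → 1; maximin = 1.
Column maxima: Left → 6, Right → 5; minimax = 5.
1 ≠ 5, so there is no saddle point; optimal play is mixed.
Mid is strictly dominated by Low, so the kicker never plays it.
On the remaining 2×2 (Low, High vs Left, Right):
Let the kicker play Low with probability p. Expected payoff against Left: 6p + 1(1−p) = 5p + 1; against Right: 1p + 5(1−p) = −4p + 5.
Setting these equal: 5p + 1 = −4p + 5 ⇒ 9p = 4 ⇒ p = 4/9, and the value is (5)·(4/9) + 1 = 29/9.
For the keeper: with q = P(Left), equating Low's and High's payoffs gives 5q + 1 = −4q + 5 ⇒ q = 4/9.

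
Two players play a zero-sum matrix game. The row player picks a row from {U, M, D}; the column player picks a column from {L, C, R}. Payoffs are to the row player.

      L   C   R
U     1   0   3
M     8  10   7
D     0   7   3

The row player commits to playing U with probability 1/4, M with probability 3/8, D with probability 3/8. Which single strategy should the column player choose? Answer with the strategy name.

L

If the column player plays L, the row player's expected payoff is (1/4)·1 + (3/8)·8 + (3/8)·0 = 13/4.
If the column player plays C, the row player's expected payoff is (1/4)·0 + (3/8)·10 + (3/8)·7 = 51/8.
If the column player plays R, the row player's expected payoff is (1/4)·3 + (3/8)·7 + (3/8)·3 = 9/2.
The column player minimizes the row player's payoff; the smallest is 13/4, so the best response is L.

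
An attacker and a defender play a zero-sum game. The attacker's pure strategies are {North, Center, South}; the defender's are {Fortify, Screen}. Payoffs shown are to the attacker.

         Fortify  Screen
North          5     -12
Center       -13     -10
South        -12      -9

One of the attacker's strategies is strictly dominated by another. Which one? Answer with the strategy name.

Center

South gives a strictly higher payoff than Center against every column: -12 > -13, -9 > -10.
So Center is strictly dominated and the attacker never plays it.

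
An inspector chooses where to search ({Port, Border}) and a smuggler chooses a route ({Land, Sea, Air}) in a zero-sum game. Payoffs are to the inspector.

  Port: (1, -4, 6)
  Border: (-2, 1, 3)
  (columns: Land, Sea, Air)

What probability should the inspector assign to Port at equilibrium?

3/8

Row minima: Port → -4, Border → -2; maximin = -2.
Column maxima: Land → 1, Sea → 1, Air → 6; minimax = 1.
-2 ≠ 1, so there is no saddle point; optimal play is mixed.
Air is strictly dominated by Land (it gives the inspector strictly more in every row), so the smuggler never plays it.
On the remaining 2×2 (Port, Border vs Land, Sea):
Let the inspector play Port with probability p. Expected payoff against Land: 1p + (-2)(1−p) = 3p − 2; against Sea: (-4)p + 1(1−p) = −5p + 1.
Setting these equal: 3p − 2 = −5p + 1 ⇒ 8p = 3 ⇒ p = 3/8, and the value is (3)·(3/8) − 2 = -7/8.
For the smuggler: with q = P(Land), equating Port's and Border's payoffs gives 5q − 4 = −3q + 1 ⇒ q = 5/8.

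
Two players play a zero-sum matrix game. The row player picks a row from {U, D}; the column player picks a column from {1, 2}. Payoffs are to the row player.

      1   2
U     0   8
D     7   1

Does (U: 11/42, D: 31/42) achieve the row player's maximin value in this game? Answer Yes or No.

Against 1 this mix gives (11/42)·0 + (31/42)·7 = 31/6.
Against 2 this mix gives (11/42)·8 + (31/42)·1 = 17/6.
The column player will play 2, holding the row player to 17/6. Shifting weight toward the row that does better against 2 would raise this floor (the equalizing mix achieves 4 against both 2 and 1), so the proposed strategy is not optimal.

No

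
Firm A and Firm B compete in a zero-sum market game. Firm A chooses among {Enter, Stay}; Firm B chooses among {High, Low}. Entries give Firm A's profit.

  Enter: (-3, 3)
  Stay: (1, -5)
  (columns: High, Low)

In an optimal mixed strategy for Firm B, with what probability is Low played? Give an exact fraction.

1/3

Row minima: Enter → -3, Stay → -5; maximin = -3.
Column maxima: High → 1, Low → 3; minimax = 1.
-3 ≠ 1, so there is no saddle point; optimal play is mixed.
Let Firm A play Enter with probability p. Expected payoff against High: (-3)p + 1(1−p) = −4p + 1; against Low: 3p + (-5)(1−p) = 8p − 5.
Setting these equal: −4p + 1 = 8p − 5 ⇒ −12p = -6 ⇒ p = 1/2, and the value is (-4)·(1/2) + 1 = -1.
For Firm B: with q = P(High), equating Enter's and Stay's payoffs gives −6q + 3 = 6q − 5 ⇒ q = 2/3.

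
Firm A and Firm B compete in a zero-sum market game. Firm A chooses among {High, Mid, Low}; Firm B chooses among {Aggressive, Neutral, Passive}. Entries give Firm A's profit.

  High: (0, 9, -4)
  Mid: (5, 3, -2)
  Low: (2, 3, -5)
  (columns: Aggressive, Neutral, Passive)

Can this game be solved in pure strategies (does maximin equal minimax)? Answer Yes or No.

Row minima: High → -4, Mid → -2, Low → -5; maximin = -2.
Column maxima: Aggressive → 5, Neutral → 9, Passive → -2; minimax = -2.
maximin = minimax = -2, so a saddle point exists.

Yes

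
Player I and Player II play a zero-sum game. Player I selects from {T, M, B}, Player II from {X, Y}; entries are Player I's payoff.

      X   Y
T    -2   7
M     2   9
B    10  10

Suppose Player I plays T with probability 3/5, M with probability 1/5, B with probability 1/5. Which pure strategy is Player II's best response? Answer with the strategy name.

If Player II plays X, Player I's expected payoff is (3/5)·(-2) + (1/5)·2 + (1/5)·10 = 6/5.
If Player II plays Y, Player I's expected payoff is (3/5)·7 + (1/5)·9 + (1/5)·10 = 8.
Player II minimizes Player I's payoff; the smallest is 6/5, so the best response is X.

X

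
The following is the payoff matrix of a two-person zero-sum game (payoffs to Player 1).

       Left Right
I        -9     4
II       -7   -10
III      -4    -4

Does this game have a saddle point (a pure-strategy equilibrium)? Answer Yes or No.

Yes

Row minima: I → -9, II → -10, III → -4; maximin = -4.
Column maxima: Left → -4, Right → 4; minimax = -4.
maximin = minimax = -4, so a saddle point exists.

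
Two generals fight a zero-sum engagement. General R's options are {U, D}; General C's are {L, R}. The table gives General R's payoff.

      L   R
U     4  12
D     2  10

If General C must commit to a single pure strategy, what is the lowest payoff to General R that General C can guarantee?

Column maxima: L → 4, R → 12.
The smallest of these is 4.

4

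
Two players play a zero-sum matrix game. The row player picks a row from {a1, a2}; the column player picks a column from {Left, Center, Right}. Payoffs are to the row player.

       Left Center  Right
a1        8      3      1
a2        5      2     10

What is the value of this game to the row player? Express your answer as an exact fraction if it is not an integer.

14/5

Row minima: a1 → 1, a2 → 2; maximin = 2.
Column maxima: Left → 8, Center → 3, Right → 10; minimax = 3.
2 ≠ 3, so there is no saddle point; optimal play is mixed.
Left is strictly dominated by Center (it gives the row player strictly more in every row), so the column player never plays it.
On the remaining 2×2 (a1, a2 vs Center, Right):
Let the row player play a1 with probability p. Expected payoff against Center: 3p + 2(1−p) = p + 2; against Right: 1p + 10(1−p) = −9p + 10.
Setting these equal: p + 2 = −9p + 10 ⇒ 10p = 8 ⇒ p = 4/5, and the value is (1)·(4/5) + 2 = 14/5.
For the column player: with q = P(Center), equating a1's and a2's payoffs gives 2q + 1 = −8q + 10 ⇒ q = 9/10.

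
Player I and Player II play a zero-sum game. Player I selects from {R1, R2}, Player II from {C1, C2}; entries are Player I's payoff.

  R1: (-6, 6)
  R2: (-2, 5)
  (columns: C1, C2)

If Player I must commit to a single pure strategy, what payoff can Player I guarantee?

Row minima: R1 → -6, R2 → -2.
The best of these is -2.

-2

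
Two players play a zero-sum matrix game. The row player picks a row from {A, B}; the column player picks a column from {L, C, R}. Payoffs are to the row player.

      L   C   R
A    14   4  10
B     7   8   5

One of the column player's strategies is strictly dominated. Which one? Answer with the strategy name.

R holds the row player's payoff strictly below L in every row: 10 < 14, 5 < 7.
So L is strictly dominated for the column player.

L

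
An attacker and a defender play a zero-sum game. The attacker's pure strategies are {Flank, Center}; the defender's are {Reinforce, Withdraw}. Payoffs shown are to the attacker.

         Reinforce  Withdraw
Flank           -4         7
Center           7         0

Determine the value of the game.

49/18

Row minima: Flank → -4, Center → 0; maximin = 0.
Column maxima: Reinforce → 7, Withdraw → 7; minimax = 7.
0 ≠ 7, so there is no saddle point; optimal play is mixed.
Let the attacker play Flank with probability p. Expected payoff against Reinforce: (-4)p + 7(1−p) = −11p + 7; against Withdraw: 7p + 0(1−p) = 7p.
Setting these equal: −11p + 7 = 7p ⇒ −18p = -7 ⇒ p = 7/18, and the value is (-11)·(7/18) + 7 = 49/18.
For the defender: with q = P(Reinforce), equating Flank's and Center's payoffs gives −11q + 7 = 7q ⇒ q = 7/18.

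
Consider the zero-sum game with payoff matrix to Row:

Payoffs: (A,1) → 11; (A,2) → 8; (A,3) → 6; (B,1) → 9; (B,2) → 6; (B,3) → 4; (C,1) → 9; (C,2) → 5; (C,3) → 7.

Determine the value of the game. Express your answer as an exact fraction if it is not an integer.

13/2

Row minima: A → 6, B → 4, C → 5; maximin = 6.
Column maxima: 1 → 11, 2 → 8, 3 → 7; minimax = 7.
6 ≠ 7, so there is no saddle point; optimal play is mixed.
B is strictly dominated by A, so Row never plays it.
1 is strictly dominated by 2 (it gives Row strictly more in every row), so Column never plays it.
On the remaining 2×2 (A, C vs 2, 3):
Let Row play A with probability p. Expected payoff against 2: 8p + 5(1−p) = 3p + 5; against 3: 6p + 7(1−p) = −p + 7.
Setting these equal: 3p + 5 = −p + 7 ⇒ 4p = 2 ⇒ p = 1/2, and the value is (3)·(1/2) + 5 = 13/2.
For Column: with q = P(2), equating A's and C's payoffs gives 2q + 6 = −2q + 7 ⇒ q = 1/4.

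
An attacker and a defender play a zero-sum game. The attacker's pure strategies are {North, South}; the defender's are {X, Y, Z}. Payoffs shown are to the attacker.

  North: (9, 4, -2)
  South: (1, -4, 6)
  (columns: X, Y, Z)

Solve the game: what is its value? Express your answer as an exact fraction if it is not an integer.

1

Row minima: North → -2, South → -4; maximin = -2.
Column maxima: X → 9, Y → 4, Z → 6; minimax = 4.
-2 ≠ 4, so there is no saddle point; optimal play is mixed.
X is strictly dominated by Y (it gives the attacker strictly more in every row), so the defender never plays it.
On the remaining 2×2 (North, South vs Y, Z):
Let the attacker play North with probability p. Expected payoff against Y: 4p + (-4)(1−p) = 8p − 4; against Z: (-2)p + 6(1−p) = −8p + 6.
Setting these equal: 8p − 4 = −8p + 6 ⇒ 16p = 10 ⇒ p = 5/8, and the value is (8)·(5/8) − 4 = 1.
For the defender: with q = P(Y), equating North's and South's payoffs gives 6q − 2 = −10q + 6 ⇒ q = 1/2.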